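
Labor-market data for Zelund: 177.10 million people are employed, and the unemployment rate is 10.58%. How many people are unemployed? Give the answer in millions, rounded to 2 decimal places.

Let U be the number unemployed. The labor force is E + U, and U/(E+U) = 0.1058.
So U = 0.1058 × 177.10 / (1 − 0.1058) = 18.7372 / 0.8942 ≈ 20.95 million.

About 20.95 million are unemployed.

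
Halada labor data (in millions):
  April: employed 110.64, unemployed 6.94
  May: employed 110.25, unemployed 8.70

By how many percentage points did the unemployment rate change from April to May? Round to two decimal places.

The unemployment rate changed by +1.41 percentage points.

April: labor force = 110.64 + 6.94 = 117.58; u = 6.94/117.58 = 5.90%.
May: labor force = 110.25 + 8.70 = 118.95; u = 8.70/118.95 = 7.31%.
Change = 7.31% − 5.90% = +1.41 pp.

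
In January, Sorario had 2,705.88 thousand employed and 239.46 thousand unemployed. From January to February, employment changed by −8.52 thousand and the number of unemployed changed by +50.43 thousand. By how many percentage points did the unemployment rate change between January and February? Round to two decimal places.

January: labor force = 2,705.88 + 239.46 = 2,945.34; u = 239.46/2,945.34 = 8.13%.
February: labor force = 2,697.36 + 289.89 = 2,987.25; u = 289.89/2,987.25 = 9.70%.
Change = 9.70% − 8.13% = +1.57 pp.

The unemployment rate changed by +1.57 percentage points.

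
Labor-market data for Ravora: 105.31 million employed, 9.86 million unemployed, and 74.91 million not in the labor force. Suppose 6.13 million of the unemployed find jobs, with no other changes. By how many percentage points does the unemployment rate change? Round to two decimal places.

The unemployment rate changes by −5.32 percentage points.

Initially, labor force = 105.31 + 9.86 = 115.17 million, so u = 9.86/115.17 = 8.56%.
After the change, unemployed falls and employed rises by 6.13; labor force unchanged → E = 111.44, U = 3.73, labor force = 115.17 million.
New unemployment rate = 3.73 / 115.17 = 3.24%.
Change = 3.24% − 8.56% = −5.32 percentage points.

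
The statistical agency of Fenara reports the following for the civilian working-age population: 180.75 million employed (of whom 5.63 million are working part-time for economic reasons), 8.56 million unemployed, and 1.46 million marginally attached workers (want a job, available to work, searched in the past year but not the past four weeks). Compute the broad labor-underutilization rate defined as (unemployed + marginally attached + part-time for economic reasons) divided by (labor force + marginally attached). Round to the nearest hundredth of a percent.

Labor force = 180.75 + 8.56 = 189.31 million.
Numerator = 8.56 + 1.46 + 5.63 = 15.65 million.
Denominator = 189.31 + 1.46 = 190.77 million.
Broad rate = 15.65 / 190.77 = 8.20%.

Broad underutilization rate ≈ 8.20%.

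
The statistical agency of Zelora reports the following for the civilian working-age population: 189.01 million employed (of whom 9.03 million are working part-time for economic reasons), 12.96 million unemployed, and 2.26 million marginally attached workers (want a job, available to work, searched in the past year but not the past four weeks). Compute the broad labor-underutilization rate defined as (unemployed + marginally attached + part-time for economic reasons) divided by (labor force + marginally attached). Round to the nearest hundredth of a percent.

Broad underutilization rate ≈ 11.87%.

Labor force = 189.01 + 12.96 = 201.97 million.
Numerator = 12.96 + 2.26 + 9.03 = 24.25 million.
Denominator = 201.97 + 2.26 = 204.23 million.
Broad rate = 24.25 / 204.23 = 11.87%.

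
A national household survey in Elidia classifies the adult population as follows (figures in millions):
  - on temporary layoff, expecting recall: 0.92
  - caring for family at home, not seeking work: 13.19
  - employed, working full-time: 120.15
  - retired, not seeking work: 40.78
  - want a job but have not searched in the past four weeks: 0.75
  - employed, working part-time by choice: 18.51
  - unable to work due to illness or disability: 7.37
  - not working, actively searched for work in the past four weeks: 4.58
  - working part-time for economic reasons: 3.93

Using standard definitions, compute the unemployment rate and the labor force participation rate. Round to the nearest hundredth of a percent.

Employed = 120.15 + 18.51 + 3.93 = 142.59 million (anyone who worked, including part-time for economic reasons, counts as employed).
Unemployed = 0.92 + 4.58 = 5.50 million (jobless and actively searching, or on temporary layoff).
Labor force = 142.59 + 5.50 = 148.09 million.
Not in labor force = 13.19 + 40.78 + 0.75 + 7.37 = 62.09 million (those not working and not actively searching are outside the labor force — including those who want a job but have given up searching).
Civilian working-age population = 148.09 + 62.09 = 210.18 million.
Unemployment rate = 5.50 / 148.09 = 3.71%.
Labor force participation rate = 148.09 / 210.18 = 70.46%.

Unemployment rate ≈ 3.71%; labor force participation rate ≈ 70.46%.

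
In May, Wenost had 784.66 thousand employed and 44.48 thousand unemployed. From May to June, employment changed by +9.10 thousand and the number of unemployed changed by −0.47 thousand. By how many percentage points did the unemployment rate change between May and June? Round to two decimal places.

May: labor force = 784.66 + 44.48 = 829.14; u = 44.48/829.14 = 5.36%.
June: labor force = 793.76 + 44.01 = 837.77; u = 44.01/837.77 = 5.25%.
Change = 5.25% − 5.36% = −0.11 pp.

The unemployment rate changed by −0.11 percentage points.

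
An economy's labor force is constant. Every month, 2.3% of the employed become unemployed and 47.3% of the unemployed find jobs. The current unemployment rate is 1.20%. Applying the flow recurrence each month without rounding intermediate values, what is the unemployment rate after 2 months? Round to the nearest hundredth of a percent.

Unemployment rate after two months ≈ 3.76%.

With a fixed labor force, u_{t+1} = u_t + s·(1−u_t) − f·u_t = u_t·(1−s−f) + s.
Here 1−s−f = 0.504 and s = 0.023.
u_1 = 0.012000 × 0.504 + 0.023 = 0.029048.
u_2 = 0.029048 × 0.504 + 0.023 = 0.037640.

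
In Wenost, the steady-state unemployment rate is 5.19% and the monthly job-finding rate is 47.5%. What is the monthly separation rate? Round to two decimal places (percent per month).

Separation rate ≈ 2.60% per month.

From u* = s/(s+f): s = u·f/(1−u).
s = 0.0519 × 47.5 / (1 − 0.0519) = 2.4653 / 0.9481 ≈ 2.60% per month.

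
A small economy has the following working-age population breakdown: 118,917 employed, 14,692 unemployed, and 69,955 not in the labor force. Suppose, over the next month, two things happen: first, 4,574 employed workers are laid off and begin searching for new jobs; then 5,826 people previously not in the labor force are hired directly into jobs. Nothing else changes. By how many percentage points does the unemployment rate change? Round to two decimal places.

The unemployment rate changes by +2.82 percentage points.

Initially, labor force = 118,917 + 14,692 = 133,609, so u = 14,692/133,609 = 11.00%.
After the first change, employed falls and unemployed rises by 4,574; labor force unchanged → E = 114,343, U = 19,266, labor force = 133,609.
After the second change, employed and labor force both rise by 5,826; unemployed unchanged → E = 120,169, U = 19,266, labor force = 139,435.
New unemployment rate = 19,266 / 139,435 = 13.82%.
Change = 13.82% − 11.00% = +2.82 percentage points.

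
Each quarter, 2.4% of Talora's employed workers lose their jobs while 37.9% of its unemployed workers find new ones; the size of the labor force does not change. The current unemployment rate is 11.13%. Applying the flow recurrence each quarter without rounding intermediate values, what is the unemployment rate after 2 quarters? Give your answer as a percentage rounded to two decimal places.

Unemployment rate after two quarters ≈ 7.80%.

With a fixed labor force, u_{t+1} = u_t + s·(1−u_t) − f·u_t = u_t·(1−s−f) + s.
Here 1−s−f = 0.597 and s = 0.024.
u_1 = 0.111300 × 0.597 + 0.024 = 0.090446.
u_2 = 0.090446 × 0.597 + 0.024 = 0.077996.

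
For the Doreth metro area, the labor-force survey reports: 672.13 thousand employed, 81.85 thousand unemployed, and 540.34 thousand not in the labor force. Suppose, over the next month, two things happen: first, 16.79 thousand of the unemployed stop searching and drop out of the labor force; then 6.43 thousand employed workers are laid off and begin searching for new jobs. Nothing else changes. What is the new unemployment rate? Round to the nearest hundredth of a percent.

Initially, labor force = 672.13 + 81.85 = 753.98 thousand, so u = 81.85/753.98 = 10.86%.
After the first change, unemployed and labor force both fall by 16.79 → E = 672.13, U = 65.06, labor force = 737.19 thousand.
After the second change, employed falls and unemployed rises by 6.43; labor force unchanged → E = 665.70, U = 71.49, labor force = 737.19 thousand.
New unemployment rate = 71.49 / 737.19 = 9.70%.

New unemployment rate ≈ 9.70%.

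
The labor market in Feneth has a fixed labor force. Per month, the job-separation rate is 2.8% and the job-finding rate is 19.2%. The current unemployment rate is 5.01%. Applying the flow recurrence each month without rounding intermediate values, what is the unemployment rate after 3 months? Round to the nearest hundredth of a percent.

Unemployment rate after three months ≈ 9.07%.

With a fixed labor force, u_{t+1} = u_t + s·(1−u_t) − f·u_t = u_t·(1−s−f) + s.
Here 1−s−f = 0.780 and s = 0.028.
u_1 = 0.050100 × 0.780 + 0.028 = 0.067078.
u_2 = 0.067078 × 0.780 + 0.028 = 0.080321.
u_3 = 0.080321 × 0.780 + 0.028 = 0.090650.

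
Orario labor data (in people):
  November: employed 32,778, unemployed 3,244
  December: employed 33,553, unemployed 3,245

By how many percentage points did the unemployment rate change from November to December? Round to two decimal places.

The unemployment rate changed by −0.19 percentage points.

November: labor force = 32,778 + 3,244 = 36,022; u = 3,244/36,022 = 9.01%.
December: labor force = 33,553 + 3,245 = 36,798; u = 3,245/36,798 = 8.82%.
Change = 8.82% − 9.01% = −0.19 pp.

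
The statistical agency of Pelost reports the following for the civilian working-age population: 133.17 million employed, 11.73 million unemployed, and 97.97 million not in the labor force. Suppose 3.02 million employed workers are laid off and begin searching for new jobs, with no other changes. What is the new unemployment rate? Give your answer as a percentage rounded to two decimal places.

Initially, labor force = 133.17 + 11.73 = 144.90 million, so u = 11.73/144.90 = 8.10%.
After the change, employed falls and unemployed rises by 3.02; labor force unchanged → E = 130.15, U = 14.75, labor force = 144.90 million.
New unemployment rate = 14.75 / 144.90 = 10.18%.

New unemployment rate ≈ 10.18%.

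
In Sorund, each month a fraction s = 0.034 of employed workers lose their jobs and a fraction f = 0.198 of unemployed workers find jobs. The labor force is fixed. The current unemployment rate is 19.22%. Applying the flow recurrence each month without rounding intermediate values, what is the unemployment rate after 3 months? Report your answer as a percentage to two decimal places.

Unemployment rate after three months ≈ 16.72%.

With a fixed labor force, u_{t+1} = u_t + s·(1−u_t) − f·u_t = u_t·(1−s−f) + s.
Here 1−s−f = 0.768 and s = 0.034.
u_1 = 0.192200 × 0.768 + 0.034 = 0.181610.
u_2 = 0.181610 × 0.768 + 0.034 = 0.173476.
u_3 = 0.173476 × 0.768 + 0.034 = 0.167230.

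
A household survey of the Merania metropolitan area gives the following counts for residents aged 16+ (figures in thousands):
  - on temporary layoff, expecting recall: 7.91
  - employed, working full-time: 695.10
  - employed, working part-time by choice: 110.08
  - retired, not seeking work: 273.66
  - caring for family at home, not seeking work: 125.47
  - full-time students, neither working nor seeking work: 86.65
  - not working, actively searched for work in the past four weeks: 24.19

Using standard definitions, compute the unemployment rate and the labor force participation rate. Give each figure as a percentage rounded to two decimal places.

Employed = 695.10 + 110.08 = 805.18 thousand.
Unemployed = 7.91 + 24.19 = 32.10 thousand (jobless and actively searching, or on temporary layoff).
Labor force = 805.18 + 32.10 = 837.28 thousand.
Not in labor force = 273.66 + 125.47 + 86.65 = 485.78 thousand (those not working and not actively searching are outside the labor force).
Civilian working-age population = 837.28 + 485.78 = 1,323.06 thousand.
Unemployment rate = 32.10 / 837.28 = 3.83%.
Labor force participation rate = 837.28 / 1,323.06 = 63.28%.

Unemployment rate ≈ 3.83%; labor force participation rate ≈ 63.28%.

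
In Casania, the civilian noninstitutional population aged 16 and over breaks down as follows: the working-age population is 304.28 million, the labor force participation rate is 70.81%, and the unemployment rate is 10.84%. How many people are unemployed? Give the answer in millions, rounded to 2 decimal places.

About 23.36 million are unemployed.

Labor force = 0.7081 × 304.28 = 215.46 million.
Unemployed = 0.1084 × 215.46 ≈ 23.36 million.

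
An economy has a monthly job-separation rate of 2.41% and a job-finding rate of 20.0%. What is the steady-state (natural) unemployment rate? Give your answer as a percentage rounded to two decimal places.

At steady state the flows balance: s·E = f·U, so U/(E+U) = s/(s+f).
u* = 2.41 / (2.41 + 20.0) = 2.41 / 22.41 = 10.75%.

Steady-state unemployment rate ≈ 10.75%.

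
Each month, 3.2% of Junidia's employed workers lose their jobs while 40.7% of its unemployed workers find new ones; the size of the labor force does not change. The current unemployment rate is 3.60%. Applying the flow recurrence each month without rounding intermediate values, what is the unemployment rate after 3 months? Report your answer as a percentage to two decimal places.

Unemployment rate after three months ≈ 6.64%.

With a fixed labor force, u_{t+1} = u_t + s·(1−u_t) − f·u_t = u_t·(1−s−f) + s.
Here 1−s−f = 0.561 and s = 0.032.
u_1 = 0.036000 × 0.561 + 0.032 = 0.052196.
u_2 = 0.052196 × 0.561 + 0.032 = 0.061282.
u_3 = 0.061282 × 0.561 + 0.032 = 0.066379.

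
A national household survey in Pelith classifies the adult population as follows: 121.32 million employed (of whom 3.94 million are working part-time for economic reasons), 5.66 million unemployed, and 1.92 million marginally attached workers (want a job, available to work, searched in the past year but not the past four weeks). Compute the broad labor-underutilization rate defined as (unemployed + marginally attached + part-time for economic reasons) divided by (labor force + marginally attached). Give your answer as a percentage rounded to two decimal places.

Broad underutilization rate ≈ 8.94%.

Labor force = 121.32 + 5.66 = 126.98 million.
Numerator = 5.66 + 1.92 + 3.94 = 11.52 million.
Denominator = 126.98 + 1.92 = 128.90 million.
Broad rate = 11.52 / 128.90 = 8.94%.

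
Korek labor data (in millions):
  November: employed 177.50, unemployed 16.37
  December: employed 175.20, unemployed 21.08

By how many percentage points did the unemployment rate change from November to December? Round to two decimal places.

The unemployment rate changed by +2.30 percentage points.

November: labor force = 177.50 + 16.37 = 193.87; u = 16.37/193.87 = 8.44%.
December: labor force = 175.20 + 21.08 = 196.28; u = 21.08/196.28 = 10.74%.
Change = 10.74% − 8.44% = +2.30 pp.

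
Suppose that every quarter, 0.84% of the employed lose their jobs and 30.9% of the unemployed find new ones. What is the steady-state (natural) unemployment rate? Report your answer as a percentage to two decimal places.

Steady-state unemployment rate ≈ 2.65%.

At steady state the flows balance: s·E = f·U, so U/(E+U) = s/(s+f).
u* = 0.84 / (0.84 + 30.9) = 0.84 / 31.74 = 2.65%.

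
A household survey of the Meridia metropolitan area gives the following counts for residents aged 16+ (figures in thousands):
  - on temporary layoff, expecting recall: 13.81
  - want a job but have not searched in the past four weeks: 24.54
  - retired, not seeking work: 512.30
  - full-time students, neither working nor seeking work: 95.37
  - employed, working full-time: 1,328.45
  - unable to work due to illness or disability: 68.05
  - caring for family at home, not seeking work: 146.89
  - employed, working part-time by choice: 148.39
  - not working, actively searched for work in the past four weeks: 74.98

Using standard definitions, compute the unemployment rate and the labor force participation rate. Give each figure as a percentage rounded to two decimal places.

Employed = 1,328.45 + 148.39 = 1,476.84 thousand.
Unemployed = 13.81 + 74.98 = 88.79 thousand (jobless and actively searching, or on temporary layoff).
Labor force = 1,476.84 + 88.79 = 1,565.63 thousand.
Not in labor force = 24.54 + 512.30 + 95.37 + 68.05 + 146.89 = 847.15 thousand (those not working and not actively searching are outside the labor force — including those who want a job but have given up searching).
Civilian working-age population = 1,565.63 + 847.15 = 2,412.78 thousand.
Unemployment rate = 88.79 / 1,565.63 = 5.67%.
Labor force participation rate = 1,565.63 / 2,412.78 = 64.89%.

Unemployment rate ≈ 5.67%; labor force participation rate ≈ 64.89%.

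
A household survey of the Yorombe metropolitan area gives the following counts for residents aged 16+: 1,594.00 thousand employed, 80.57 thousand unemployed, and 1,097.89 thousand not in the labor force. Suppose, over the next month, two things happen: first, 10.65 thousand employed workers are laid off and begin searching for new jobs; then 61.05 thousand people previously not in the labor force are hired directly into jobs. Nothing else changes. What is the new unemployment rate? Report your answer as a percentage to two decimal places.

Initially, labor force = 1,594.00 + 80.57 = 1,674.57 thousand, so u = 80.57/1,674.57 = 4.81%.
After the first change, employed falls and unemployed rises by 10.65; labor force unchanged → E = 1,583.35, U = 91.22, labor force = 1,674.57 thousand.
After the second change, employed and labor force both rise by 61.05; unemployed unchanged → E = 1,644.40, U = 91.22, labor force = 1,735.62 thousand.
New unemployment rate = 91.22 / 1,735.62 = 5.26%.

New unemployment rate ≈ 5.26%.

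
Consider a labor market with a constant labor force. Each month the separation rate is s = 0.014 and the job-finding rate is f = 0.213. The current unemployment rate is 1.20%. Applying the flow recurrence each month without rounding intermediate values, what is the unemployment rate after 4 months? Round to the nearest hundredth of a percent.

With a fixed labor force, u_{t+1} = u_t + s·(1−u_t) − f·u_t = u_t·(1−s−f) + s.
Here 1−s−f = 0.773 and s = 0.014.
u_1 = 0.012000 × 0.773 + 0.014 = 0.023276.
u_2 = 0.023276 × 0.773 + 0.014 = 0.031992.
u_3 = 0.031992 × 0.773 + 0.014 = 0.038730.
u_4 = 0.038730 × 0.773 + 0.014 = 0.043938.

Unemployment rate after four months ≈ 4.39%.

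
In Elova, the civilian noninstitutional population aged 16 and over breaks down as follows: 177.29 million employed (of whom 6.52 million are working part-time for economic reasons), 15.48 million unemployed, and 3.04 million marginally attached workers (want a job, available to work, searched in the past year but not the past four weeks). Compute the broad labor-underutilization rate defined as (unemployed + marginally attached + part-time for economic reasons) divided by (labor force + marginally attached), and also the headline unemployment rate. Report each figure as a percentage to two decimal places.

Broad underutilization rate ≈ 12.79%; headline unemployment rate ≈ 8.03%.

Labor force = 177.29 + 15.48 = 192.77 million.
Numerator = 15.48 + 3.04 + 6.52 = 25.04 million.
Denominator = 192.77 + 3.04 = 195.81 million.
Broad rate = 25.04 / 195.81 = 12.79%.
Headline unemployment rate = 15.48 / 192.77 = 8.03%.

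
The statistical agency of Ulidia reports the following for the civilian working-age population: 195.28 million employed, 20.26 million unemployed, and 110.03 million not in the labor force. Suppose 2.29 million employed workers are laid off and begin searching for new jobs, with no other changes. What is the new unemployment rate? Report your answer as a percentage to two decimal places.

Initially, labor force = 195.28 + 20.26 = 215.54 million, so u = 20.26/215.54 = 9.40%.
After the change, employed falls and unemployed rises by 2.29; labor force unchanged → E = 192.99, U = 22.55, labor force = 215.54 million.
New unemployment rate = 22.55 / 215.54 = 10.46%.

New unemployment rate ≈ 10.46%.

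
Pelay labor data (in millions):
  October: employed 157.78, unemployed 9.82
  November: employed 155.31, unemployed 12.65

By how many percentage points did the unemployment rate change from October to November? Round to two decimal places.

October: labor force = 157.78 + 9.82 = 167.60; u = 9.82/167.60 = 5.86%.
November: labor force = 155.31 + 12.65 = 167.96; u = 12.65/167.96 = 7.53%.
Change = 7.53% − 5.86% = +1.67 pp.

The unemployment rate changed by +1.67 percentage points.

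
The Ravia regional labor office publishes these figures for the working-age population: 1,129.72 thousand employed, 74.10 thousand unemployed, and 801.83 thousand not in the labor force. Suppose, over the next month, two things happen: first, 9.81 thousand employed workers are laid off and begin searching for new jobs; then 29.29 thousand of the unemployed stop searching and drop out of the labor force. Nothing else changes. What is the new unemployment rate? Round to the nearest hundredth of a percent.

Initially, labor force = 1,129.72 + 74.10 = 1,203.82 thousand, so u = 74.10/1,203.82 = 6.16%.
After the first change, employed falls and unemployed rises by 9.81; labor force unchanged → E = 1,119.91, U = 83.91, labor force = 1,203.82 thousand.
After the second change, unemployed and labor force both fall by 29.29 → E = 1,119.91, U = 54.62, labor force = 1,174.53 thousand.
New unemployment rate = 54.62 / 1,174.53 = 4.65%.

New unemployment rate ≈ 4.65%.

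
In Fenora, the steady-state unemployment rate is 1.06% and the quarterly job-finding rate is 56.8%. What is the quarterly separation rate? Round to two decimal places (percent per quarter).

Separation rate ≈ 0.61% per quarter.

From u* = s/(s+f): s = u·f/(1−u).
s = 0.0106 × 56.8 / (1 − 0.0106) = 0.6021 / 0.9894 ≈ 0.61% per quarter.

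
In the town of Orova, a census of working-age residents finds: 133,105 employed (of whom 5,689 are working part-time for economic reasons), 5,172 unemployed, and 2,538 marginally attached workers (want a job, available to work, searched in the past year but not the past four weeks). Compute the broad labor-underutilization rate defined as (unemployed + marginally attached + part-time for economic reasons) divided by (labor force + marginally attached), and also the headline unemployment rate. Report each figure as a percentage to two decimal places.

Broad underutilization rate ≈ 9.52%; headline unemployment rate ≈ 3.74%.

Labor force = 133,105 + 5,172 = 138,277.
Numerator = 5,172 + 2,538 + 5,689 = 13,399.
Denominator = 138,277 + 2,538 = 140,815.
Broad rate = 13,399 / 140,815 = 9.52%.
Headline unemployment rate = 5,172 / 138,277 = 3.74%.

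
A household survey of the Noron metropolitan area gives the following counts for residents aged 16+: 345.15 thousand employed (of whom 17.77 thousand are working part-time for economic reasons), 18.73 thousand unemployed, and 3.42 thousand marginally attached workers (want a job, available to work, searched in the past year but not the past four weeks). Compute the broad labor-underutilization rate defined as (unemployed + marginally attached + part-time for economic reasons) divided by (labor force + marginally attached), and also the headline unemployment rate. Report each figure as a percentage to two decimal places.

Labor force = 345.15 + 18.73 = 363.88 thousand.
Numerator = 18.73 + 3.42 + 17.77 = 39.92 thousand.
Denominator = 363.88 + 3.42 = 367.30 thousand.
Broad rate = 39.92 / 367.30 = 10.87%.
Headline unemployment rate = 18.73 / 363.88 = 5.15%.

Broad underutilization rate ≈ 10.87%; headline unemployment rate ≈ 5.15%.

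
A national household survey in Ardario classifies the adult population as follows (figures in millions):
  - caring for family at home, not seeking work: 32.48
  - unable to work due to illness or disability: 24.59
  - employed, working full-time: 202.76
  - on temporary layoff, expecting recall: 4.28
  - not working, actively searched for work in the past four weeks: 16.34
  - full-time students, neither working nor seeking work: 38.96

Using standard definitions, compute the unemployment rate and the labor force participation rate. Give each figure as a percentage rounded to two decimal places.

Unemployment rate ≈ 9.23%; labor force participation rate ≈ 69.94%.

Employed = 202.76 million.
Unemployed = 4.28 + 16.34 = 20.62 million (jobless and actively searching, or on temporary layoff).
Labor force = 202.76 + 20.62 = 223.38 million.
Not in labor force = 32.48 + 24.59 + 38.96 = 96.03 million (those not working and not actively searching are outside the labor force).
Civilian working-age population = 223.38 + 96.03 = 319.41 million.
Unemployment rate = 20.62 / 223.38 = 9.23%.
Labor force participation rate = 223.38 / 319.41 = 69.94%.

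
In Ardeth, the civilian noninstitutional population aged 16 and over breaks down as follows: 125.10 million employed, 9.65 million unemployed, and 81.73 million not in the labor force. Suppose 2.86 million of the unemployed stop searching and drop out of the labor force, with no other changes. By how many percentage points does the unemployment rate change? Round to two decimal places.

Initially, labor force = 125.10 + 9.65 = 134.75 million, so u = 9.65/134.75 = 7.16%.
After the change, unemployed and labor force both fall by 2.86 → E = 125.10, U = 6.79, labor force = 131.89 million.
New unemployment rate = 6.79 / 131.89 = 5.15%.
Change = 5.15% − 7.16% = −2.01 percentage points.

The unemployment rate changes by −2.01 percentage points.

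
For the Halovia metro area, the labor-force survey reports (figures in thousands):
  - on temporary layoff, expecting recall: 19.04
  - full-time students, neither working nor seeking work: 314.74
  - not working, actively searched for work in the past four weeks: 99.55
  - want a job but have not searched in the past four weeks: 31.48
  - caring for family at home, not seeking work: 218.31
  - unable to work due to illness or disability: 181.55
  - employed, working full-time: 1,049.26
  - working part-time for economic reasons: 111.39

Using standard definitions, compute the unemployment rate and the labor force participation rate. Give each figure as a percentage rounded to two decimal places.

Unemployment rate ≈ 9.27%; labor force participation rate ≈ 63.16%.

Employed = 1,049.26 + 111.39 = 1,160.65 thousand (anyone who worked, including part-time for economic reasons, counts as employed).
Unemployed = 19.04 + 99.55 = 118.59 thousand (jobless and actively searching, or on temporary layoff).
Labor force = 1,160.65 + 118.59 = 1,279.24 thousand.
Not in labor force = 314.74 + 31.48 + 218.31 + 181.55 = 746.08 thousand (those not working and not actively searching are outside the labor force — including those who want a job but have given up searching).
Civilian working-age population = 1,279.24 + 746.08 = 2,025.32 thousand.
Unemployment rate = 118.59 / 1,279.24 = 9.27%.
Labor force participation rate = 1,279.24 / 2,025.32 = 63.16%.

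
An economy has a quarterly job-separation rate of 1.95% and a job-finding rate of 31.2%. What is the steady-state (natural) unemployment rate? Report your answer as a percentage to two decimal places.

Steady-state unemployment rate ≈ 5.88%.

At steady state the flows balance: s·E = f·U, so U/(E+U) = s/(s+f).
u* = 1.95 / (1.95 + 31.2) = 1.95 / 33.15 = 5.88%.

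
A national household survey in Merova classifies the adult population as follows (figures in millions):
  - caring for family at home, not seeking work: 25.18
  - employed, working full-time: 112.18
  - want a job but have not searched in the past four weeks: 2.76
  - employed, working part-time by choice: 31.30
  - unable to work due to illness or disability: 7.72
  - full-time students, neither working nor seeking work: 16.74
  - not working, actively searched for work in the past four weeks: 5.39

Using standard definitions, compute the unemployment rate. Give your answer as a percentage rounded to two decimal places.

Unemployment rate ≈ 3.62%.

Employed = 112.18 + 31.30 = 143.48 million.
Unemployed = 5.39 million.
Labor force = 143.48 + 5.39 = 148.87 million.
Unemployment rate = 5.39 / 148.87 = 3.62%.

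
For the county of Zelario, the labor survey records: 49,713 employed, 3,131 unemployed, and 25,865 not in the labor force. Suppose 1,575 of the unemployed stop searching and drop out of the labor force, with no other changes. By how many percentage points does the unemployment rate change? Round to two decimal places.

The unemployment rate changes by −2.89 percentage points.

Initially, labor force = 49,713 + 3,131 = 52,844, so u = 3,131/52,844 = 5.92%.
After the change, unemployed and labor force both fall by 1,575 → E = 49,713, U = 1,556, labor force = 51,269.
New unemployment rate = 1,556 / 51,269 = 3.03%.
Change = 3.03% − 5.92% = −2.89 percentage points.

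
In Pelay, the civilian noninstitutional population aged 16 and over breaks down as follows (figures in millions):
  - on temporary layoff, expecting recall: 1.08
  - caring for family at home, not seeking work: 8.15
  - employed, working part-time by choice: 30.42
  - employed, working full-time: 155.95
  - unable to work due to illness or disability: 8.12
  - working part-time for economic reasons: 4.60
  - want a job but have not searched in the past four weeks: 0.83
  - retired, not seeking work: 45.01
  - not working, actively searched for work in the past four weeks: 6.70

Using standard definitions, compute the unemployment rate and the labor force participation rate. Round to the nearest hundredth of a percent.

Employed = 30.42 + 155.95 + 4.60 = 190.97 million (anyone who worked, including part-time for economic reasons, counts as employed).
Unemployed = 1.08 + 6.70 = 7.78 million (jobless and actively searching, or on temporary layoff).
Labor force = 190.97 + 7.78 = 198.75 million.
Not in labor force = 8.15 + 8.12 + 0.83 + 45.01 = 62.11 million (those not working and not actively searching are outside the labor force — including those who want a job but have given up searching).
Civilian working-age population = 198.75 + 62.11 = 260.86 million.
Unemployment rate = 7.78 / 198.75 = 3.91%.
Labor force participation rate = 198.75 / 260.86 = 76.19%.

Unemployment rate ≈ 3.91%; labor force participation rate ≈ 76.19%.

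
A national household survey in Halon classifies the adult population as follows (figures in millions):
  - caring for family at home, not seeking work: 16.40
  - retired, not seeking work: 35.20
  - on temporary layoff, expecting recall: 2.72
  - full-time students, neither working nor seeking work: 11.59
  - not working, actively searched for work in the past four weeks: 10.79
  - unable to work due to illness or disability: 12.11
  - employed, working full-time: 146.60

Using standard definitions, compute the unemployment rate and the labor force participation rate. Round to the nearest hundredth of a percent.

Employed = 146.60 million.
Unemployed = 2.72 + 10.79 = 13.51 million (jobless and actively searching, or on temporary layoff).
Labor force = 146.60 + 13.51 = 160.11 million.
Not in labor force = 16.40 + 35.20 + 11.59 + 12.11 = 75.30 million (those not working and not actively searching are outside the labor force).
Civilian working-age population = 160.11 + 75.30 = 235.41 million.
Unemployment rate = 13.51 / 160.11 = 8.44%.
Labor force participation rate = 160.11 / 235.41 = 68.01%.

Unemployment rate ≈ 8.44%; labor force participation rate ≈ 68.01%.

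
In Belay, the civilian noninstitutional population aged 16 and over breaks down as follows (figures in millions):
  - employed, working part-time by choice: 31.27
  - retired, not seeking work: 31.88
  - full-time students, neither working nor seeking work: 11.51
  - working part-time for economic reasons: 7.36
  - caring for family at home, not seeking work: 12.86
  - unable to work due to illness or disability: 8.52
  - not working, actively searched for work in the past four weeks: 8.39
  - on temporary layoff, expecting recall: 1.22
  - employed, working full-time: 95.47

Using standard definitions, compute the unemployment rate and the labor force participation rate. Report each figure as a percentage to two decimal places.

Employed = 31.27 + 7.36 + 95.47 = 134.10 million (anyone who worked, including part-time for economic reasons, counts as employed).
Unemployed = 8.39 + 1.22 = 9.61 million (jobless and actively searching, or on temporary layoff).
Labor force = 134.10 + 9.61 = 143.71 million.
Not in labor force = 31.88 + 11.51 + 12.86 + 8.52 = 64.77 million (those not working and not actively searching are outside the labor force).
Civilian working-age population = 143.71 + 64.77 = 208.48 million.
Unemployment rate = 9.61 / 143.71 = 6.69%.
Labor force participation rate = 143.71 / 208.48 = 68.93%.

Unemployment rate ≈ 6.69%; labor force participation rate ≈ 68.93%.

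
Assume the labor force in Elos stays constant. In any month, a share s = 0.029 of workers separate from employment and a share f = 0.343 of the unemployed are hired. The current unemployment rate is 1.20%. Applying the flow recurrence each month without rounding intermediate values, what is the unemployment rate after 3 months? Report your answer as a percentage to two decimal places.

Unemployment rate after three months ≈ 6.16%.

With a fixed labor force, u_{t+1} = u_t + s·(1−u_t) − f·u_t = u_t·(1−s−f) + s.
Here 1−s−f = 0.628 and s = 0.029.
u_1 = 0.012000 × 0.628 + 0.029 = 0.036536.
u_2 = 0.036536 × 0.628 + 0.029 = 0.051945.
u_3 = 0.051945 × 0.628 + 0.029 = 0.061621.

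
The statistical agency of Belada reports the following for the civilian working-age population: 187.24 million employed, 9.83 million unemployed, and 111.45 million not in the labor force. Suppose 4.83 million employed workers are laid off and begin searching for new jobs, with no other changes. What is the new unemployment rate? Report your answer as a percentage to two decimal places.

Initially, labor force = 187.24 + 9.83 = 197.07 million, so u = 9.83/197.07 = 4.99%.
After the change, employed falls and unemployed rises by 4.83; labor force unchanged → E = 182.41, U = 14.66, labor force = 197.07 million.
New unemployment rate = 14.66 / 197.07 = 7.44%.

New unemployment rate ≈ 7.44%.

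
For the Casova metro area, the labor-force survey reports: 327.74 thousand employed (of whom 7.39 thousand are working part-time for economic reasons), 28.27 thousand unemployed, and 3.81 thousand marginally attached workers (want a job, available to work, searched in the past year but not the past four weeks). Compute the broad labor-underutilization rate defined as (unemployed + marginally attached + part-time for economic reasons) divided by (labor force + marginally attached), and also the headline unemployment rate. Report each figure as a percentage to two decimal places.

Broad underutilization rate ≈ 10.97%; headline unemployment rate ≈ 7.94%.

Labor force = 327.74 + 28.27 = 356.01 thousand.
Numerator = 28.27 + 3.81 + 7.39 = 39.47 thousand.
Denominator = 356.01 + 3.81 = 359.82 thousand.
Broad rate = 39.47 / 359.82 = 10.97%.
Headline unemployment rate = 28.27 / 356.01 = 7.94%.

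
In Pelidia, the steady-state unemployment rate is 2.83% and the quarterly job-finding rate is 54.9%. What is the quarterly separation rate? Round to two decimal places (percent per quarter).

Separation rate ≈ 1.60% per quarter.

From u* = s/(s+f): s = u·f/(1−u).
s = 0.0283 × 54.9 / (1 − 0.0283) = 1.5537 / 0.9717 ≈ 1.60% per quarter.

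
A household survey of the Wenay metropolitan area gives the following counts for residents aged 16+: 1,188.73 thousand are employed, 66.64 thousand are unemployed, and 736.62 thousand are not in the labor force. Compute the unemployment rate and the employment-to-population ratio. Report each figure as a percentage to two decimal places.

Unemployment rate ≈ 5.31%; employment-population ratio ≈ 59.68%.

Labor force = employed + unemployed = 1,188.73 + 66.64 = 1,255.37 thousand.
Working-age population = 1,255.37 + 736.62 = 1,991.99 thousand.
Unemployment rate = 66.64 / 1,255.37 = 5.31%.
Employment-population ratio = 1,188.73 / 1,991.99 = 59.68%.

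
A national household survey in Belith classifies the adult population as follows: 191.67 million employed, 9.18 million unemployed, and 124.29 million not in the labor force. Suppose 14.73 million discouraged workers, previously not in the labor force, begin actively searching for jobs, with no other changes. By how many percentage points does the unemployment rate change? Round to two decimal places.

The unemployment rate changes by +6.52 percentage points.

Initially, labor force = 191.67 + 9.18 = 200.85 million, so u = 9.18/200.85 = 4.57%.
After the change, unemployed and labor force both rise by 14.73 → E = 191.67, U = 23.91, labor force = 215.58 million.
New unemployment rate = 23.91 / 215.58 = 11.09%.
Change = 11.09% − 4.57% = +6.52 percentage points.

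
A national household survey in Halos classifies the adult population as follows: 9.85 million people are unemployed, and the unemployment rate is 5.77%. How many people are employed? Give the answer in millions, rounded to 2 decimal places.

About 160.86 million are employed.

Labor force = U / u = 9.85 / 0.0577 ≈ 170.71 million.
Employed = labor force − unemployed = 170.71 − 9.85 = 160.86 million.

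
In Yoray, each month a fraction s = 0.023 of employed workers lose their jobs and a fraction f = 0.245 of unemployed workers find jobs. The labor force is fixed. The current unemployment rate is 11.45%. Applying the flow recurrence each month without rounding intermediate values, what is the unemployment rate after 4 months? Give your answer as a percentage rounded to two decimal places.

With a fixed labor force, u_{t+1} = u_t + s·(1−u_t) − f·u_t = u_t·(1−s−f) + s.
Here 1−s−f = 0.732 and s = 0.023.
u_1 = 0.114500 × 0.732 + 0.023 = 0.106814.
u_2 = 0.106814 × 0.732 + 0.023 = 0.101188.
u_3 = 0.101188 × 0.732 + 0.023 = 0.097070.
u_4 = 0.097070 × 0.732 + 0.023 = 0.094055.

Unemployment rate after four months ≈ 9.41%.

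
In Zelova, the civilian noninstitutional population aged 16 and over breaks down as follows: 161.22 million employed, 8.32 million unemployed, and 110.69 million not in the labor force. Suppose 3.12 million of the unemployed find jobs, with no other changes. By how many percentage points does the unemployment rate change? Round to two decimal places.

The unemployment rate changes by −1.84 percentage points.

Initially, labor force = 161.22 + 8.32 = 169.54 million, so u = 8.32/169.54 = 4.91%.
After the change, unemployed falls and employed rises by 3.12; labor force unchanged → E = 164.34, U = 5.20, labor force = 169.54 million.
New unemployment rate = 5.20 / 169.54 = 3.07%.
Change = 3.07% − 4.91% = −1.84 percentage points.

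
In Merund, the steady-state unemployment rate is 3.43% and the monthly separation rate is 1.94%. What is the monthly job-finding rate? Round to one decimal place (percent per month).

Job-finding rate ≈ 54.6% per month.

From u* = s/(s+f): f = s·(1−u)/u.
f = 1.94 × (1 − 0.0343) / 0.0343 = 1.8735 / 0.0343 ≈ 54.6% per month.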